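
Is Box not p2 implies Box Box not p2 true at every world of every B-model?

Not valid

Tableau for the negation not (Box not p2 implies Box Box not p2):
1. not (Box not p2 implies Box Box not p2), 0
2. Box not p2, 0
3. not Box Box not p2, 0
4. not p2, 0
5. not Box not p2, 1
6. not p2, 1
7. p2, 2
Accessibility: 0R0, 0R1, 1R0, 1R1, 1R2, 2R1, 2R2
The negation has an open branch (countermodel exists).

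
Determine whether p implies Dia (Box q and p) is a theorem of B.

Not valid

Tableau for the negation not (p implies Dia (Box q and p)):
1. not (p implies Dia (Box q and p)), 0
2. p, 0
3. not Dia (Box q and p), 0
4. not (Box q and p), 0
5. not Box q, 0
6. not q, 1
7. not (Box q and p), 1
8. not p, 1
Accessibility: 0R0, 0R1, 1R0, 1R1
The negation has an open branch (countermodel exists).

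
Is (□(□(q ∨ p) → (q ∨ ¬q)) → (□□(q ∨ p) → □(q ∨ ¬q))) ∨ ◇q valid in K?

Valid in K

Tableau for the negation ¬((□(□(q ∨ p) → (q ∨ ¬q)) → (□□(q ∨ p) → □(q ∨ ¬q))) ∨ ◇q):
1. ¬((□(□(q ∨ p) → (q ∨ ¬q)) → (□□(q ∨ p) → □(q ∨ ¬q))) ∨ ◇q), w0
2. ¬(□(□(q ∨ p) → (q ∨ ¬q)) → (□□(q ∨ p) → □(q ∨ ¬q))), w0
3. ¬◇q, w0
4. □(□(q ∨ p) → (q ∨ ¬q)), w0
5. ¬(□□(q ∨ p) → □(q ∨ ¬q)), w0
6. □□(q ∨ p), w0
7. ¬□(q ∨ ¬q), w0
8. ¬(q ∨ ¬q), w1
9. ¬q, w1
10. q, w1
Accessibility: w0Rw1
Branch closes: q and ¬q both at w1.
Every branch of the negation's tableau closes; the branch above is one of them.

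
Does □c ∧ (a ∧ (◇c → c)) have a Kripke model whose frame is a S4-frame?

Satisfiable (open branch found)

1. □c ∧ (a ∧ (◇c → c)), w0
2. □c, w0
3. a ∧ (◇c → c), w0
4. a, w0
5. ◇c → c, w0
6. c, w0
Accessibility: w0Rw0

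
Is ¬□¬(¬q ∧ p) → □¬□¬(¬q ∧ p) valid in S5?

Tableau for the negation ¬(¬□¬(¬q ∧ p) → □¬□¬(¬q ∧ p)):
1. ¬(¬□¬(¬q ∧ p) → □¬□¬(¬q ∧ p)), w0
2. ¬□¬(¬q ∧ p), w0   [¬→-rule on 1]
3. ¬□¬□¬(¬q ∧ p), w0   [¬→-rule on 1]
4. ¬q ∧ p, w1   [¬□-rule on 2: fresh world w1, w0Rw1]
5. ¬q, w1   [∧-rule on 4]
6. p, w1   [∧-rule on 4]
7. □¬(¬q ∧ p), w2   [¬□-rule on 3: fresh world w2, w0Rw2]
8. ¬(¬q ∧ p), w0   [□-rule on 7 via w2Rw0]
9. ¬(¬q ∧ p), w1   [□-rule on 7 via w2Rw1]
10. ¬(¬q ∧ p), w2   [□-rule on 7 via w2Rw2]
11. ¬p, w0   [¬∧-rule on 8 (branches; this branch)]
12. ¬p, w1   [¬∧-rule on 9 (branches; this branch)]
Accessibility: w0Rw0, w0Rw1, w0Rw2, w1Rw0, w1Rw1, w1Rw2, w2Rw0, w2Rw1, w2Rw2
Branch closes: p and ¬p both at w1.
All branches of the negation close; one closing branch shown above.

Valid in S5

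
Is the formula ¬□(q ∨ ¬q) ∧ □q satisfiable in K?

Unsatisfiable (every branch closes)

1. ¬□(q ∨ ¬q) ∧ □q, w0
2. ¬□(q ∨ ¬q), w0   [∧-rule on 1]
3. □q, w0   [∧-rule on 1]
4. ¬(q ∨ ¬q), w1   [¬□-rule on 2: fresh world w1, w0Rw1]
5. ¬q, w1   [¬∨-rule on 4]
6. q, w1   [¬∨-rule on 4]
Accessibility: w0Rw1
Branch closes: q and ¬q both at w1.
All branches of the tableau close; one closing branch shown above.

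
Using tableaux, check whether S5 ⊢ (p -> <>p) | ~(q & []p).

Tableau for the negation ~((p -> <>p) | ~(q & []p)):
1. ~((p -> <>p) | ~(q & []p)), u
2. ~(p -> <>p), u   [~|-rule on 1]
3. q & []p, u   [~|-rule on 1]
4. p, u   [~->-rule on 2]
5. ~<>p, u   [~->-rule on 2]
6. q, u   [&-rule on 3]
7. []p, u   [&-rule on 3]
8. ~p, u   [~<>-rule on 5 via uRu]
Accessibility: uRu
Branch closes: p and ~p both at u.
Every branch of the negation's tableau closes; the branch above is one of them.

Valid in S5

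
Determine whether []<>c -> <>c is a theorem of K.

Tableau for the negation ~([]<>c -> <>c):
1. ~([]<>c -> <>c), 0
2. []<>c, 0
3. ~<>c, 0
The negation has an open branch (countermodel exists).

Not valid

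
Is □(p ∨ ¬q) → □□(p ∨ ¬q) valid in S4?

Yes, valid

Tableau for the negation ¬(□(p ∨ ¬q) → □□(p ∨ ¬q)):
1. ¬(□(p ∨ ¬q) → □□(p ∨ ¬q)), w0
2. □(p ∨ ¬q), w0   [¬→-rule on 1]
3. ¬□□(p ∨ ¬q), w0   [¬→-rule on 1]
4. p ∨ ¬q, w0   [□-rule on 2 via w0Rw0]
5. ¬q, w0   [∨-rule on 4 (branches; this branch)]
6. ¬□(p ∨ ¬q), w1   [¬□-rule on 3: fresh world w1, w0Rw1]
7. p ∨ ¬q, w1   [□-rule on 2 via w0Rw1]
8. ¬q, w1   [∨-rule on 7 (branches; this branch)]
9. ¬(p ∨ ¬q), w2   [¬□-rule on 6: fresh world w2, w1Rw2]
10. ¬p, w2   [¬∨-rule on 9]
11. q, w2   [¬∨-rule on 9]
12. p ∨ ¬q, w2   [□-rule on 2 via w0Rw2]
13. ¬q, w2   [∨-rule on 12 (branches; this branch)]
Accessibility: w0Rw0, w0Rw1, w0Rw2, w1Rw1, w1Rw2, w2Rw2
Branch closes: q and ¬q both at w2.
Every branch of the negation's tableau closes; the branch above is one of them.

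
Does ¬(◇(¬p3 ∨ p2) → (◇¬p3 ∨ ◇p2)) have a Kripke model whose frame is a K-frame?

1. ¬(◇(¬p3 ∨ p2) → (◇¬p3 ∨ ◇p2)), 0
2. ◇(¬p3 ∨ p2), 0
3. ¬(◇¬p3 ∨ ◇p2), 0
4. ¬◇¬p3, 0
5. ¬◇p2, 0
6. ¬p3 ∨ p2, 1
7. p3, 1
8. ¬p2, 1
9. p2, 1
Accessibility: 0R1
Branch closes: p2 and ¬p2 both at 1.
Every branch closes; the branch above is one of them.

Unsatisfiable (every branch closes)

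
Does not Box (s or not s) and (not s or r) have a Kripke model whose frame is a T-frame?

Unsatisfiable

1. not Box (s or not s) and (not s or r), 0
2. not Box (s or not s), 0
3. not s or r, 0
4. r, 0
5. not (s or not s), 1
6. not s, 1
7. s, 1
Accessibility: 0R0, 0R1, 1R1
Branch closes: s and not s both at 1.
All branches of the tableau close; one closing branch shown above.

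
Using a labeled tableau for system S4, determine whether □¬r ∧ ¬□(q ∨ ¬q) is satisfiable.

1. □¬r ∧ ¬□(q ∨ ¬q), u
2. □¬r, u
3. ¬□(q ∨ ¬q), u
4. ¬r, u
5. ¬(q ∨ ¬q), v
6. ¬q, v
7. q, v
Accessibility: uRu, uRv, vRv
Branch closes: q and ¬q both at v.
Every branch closes; the branch above is one of them.

Unsatisfiable (every branch closes)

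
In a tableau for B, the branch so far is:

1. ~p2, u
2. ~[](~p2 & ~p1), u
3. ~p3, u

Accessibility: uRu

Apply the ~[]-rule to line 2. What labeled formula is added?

a fresh world v with uRv, and ~(~p2 & ~p1) at v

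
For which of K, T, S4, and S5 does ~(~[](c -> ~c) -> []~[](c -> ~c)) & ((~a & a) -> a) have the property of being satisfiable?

K, T, S4

S4-tableau for the formula:
1. ~(~[](c -> ~c) -> []~[](c -> ~c)) & ((~a & a) -> a), 0
2. ~(~[](c -> ~c) -> []~[](c -> ~c)), 0
3. (~a & a) -> a, 0
4. ~[](c -> ~c), 0
5. ~[]~[](c -> ~c), 0
6. a, 0
7. ~(c -> ~c), 1
8. c, 1
9. [](c -> ~c), 2
10. c -> ~c, 2
11. ~c, 2
Accessibility: 0R0, 0R1, 0R2, 1R1, 2R2
Complete open branch: satisfiable in S4, hence also in K, T (this S4-model is also a K-model and a T-model).
S5-tableau for the formula:
1. ~(~[](c -> ~c) -> []~[](c -> ~c)) & ((~a & a) -> a), 0
2. ~(~[](c -> ~c) -> []~[](c -> ~c)), 0
3. (~a & a) -> a, 0
4. ~[](c -> ~c), 0
5. ~[]~[](c -> ~c), 0
6. ~(~a & a), 0
7. ~a, 0
8. ~(c -> ~c), 1
9. c, 1
10. [](c -> ~c), 2
11. c -> ~c, 0
12. c -> ~c, 1
13. c -> ~c, 2
14. ~c, 0
15. ~c, 1
Accessibility: 0R0, 0R1, 0R2, 1R0, 1R1, 1R2, 2R0, 2R1, 2R2
Branch closes: c and ~c both at 1.
Every branch closes (one shown): unsatisfiable in S5.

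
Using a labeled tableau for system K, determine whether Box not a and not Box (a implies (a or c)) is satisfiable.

Unsatisfiable (every branch closes)

1. Box not a and not Box (a implies (a or c)), 0
2. Box not a, 0
3. not Box (a implies (a or c)), 0
4. not (a implies (a or c)), 1
5. a, 1
6. not (a or c), 1
7. not a, 1
8. not c, 1
Accessibility: 0R1
Branch closes: a and not a both at 1.
(One branch shown.) All branches close.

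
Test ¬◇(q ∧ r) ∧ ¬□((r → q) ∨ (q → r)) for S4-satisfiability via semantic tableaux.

No, unsatisfiable

1. ¬◇(q ∧ r) ∧ ¬□((r → q) ∨ (q → r)), u
2. ¬◇(q ∧ r), u   [∧-rule on 1]
3. ¬□((r → q) ∨ (q → r)), u   [∧-rule on 1]
4. ¬(q ∧ r), u   [¬◇-rule on 2 via uRu]
5. ¬r, u   [¬∧-rule on 4 (branches; this branch)]
6. ¬((r → q) ∨ (q → r)), v   [¬□-rule on 3: fresh world v, uRv]
7. ¬(r → q), v   [¬∨-rule on 6]
8. ¬(q → r), v   [¬∨-rule on 6]
9. r, v   [¬→-rule on 7]
10. ¬q, v   [¬→-rule on 7]
11. q, v   [¬→-rule on 8]
12. ¬r, v   [¬→-rule on 8]
Accessibility: uRu, uRv, vRv
Branch closes: q and ¬q both at v.
(One branch shown.) All branches close.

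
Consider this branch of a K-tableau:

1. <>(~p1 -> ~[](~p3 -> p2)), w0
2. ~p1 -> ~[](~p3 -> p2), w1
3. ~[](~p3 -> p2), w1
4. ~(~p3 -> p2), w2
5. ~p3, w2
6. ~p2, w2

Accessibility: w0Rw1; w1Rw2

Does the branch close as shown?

Open

No atom appears with both signs at the same world.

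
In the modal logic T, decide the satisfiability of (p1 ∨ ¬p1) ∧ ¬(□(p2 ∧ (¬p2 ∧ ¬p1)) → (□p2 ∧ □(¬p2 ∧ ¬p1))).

1. (p1 ∨ ¬p1) ∧ ¬(□(p2 ∧ (¬p2 ∧ ¬p1)) → (□p2 ∧ □(¬p2 ∧ ¬p1))), 0
2. p1 ∨ ¬p1, 0   [∧-rule on 1]
3. ¬(□(p2 ∧ (¬p2 ∧ ¬p1)) → (□p2 ∧ □(¬p2 ∧ ¬p1))), 0   [∧-rule on 1]
4. □(p2 ∧ (¬p2 ∧ ¬p1)), 0   [¬→-rule on 3]
5. ¬(□p2 ∧ □(¬p2 ∧ ¬p1)), 0   [¬→-rule on 3]
6. p2 ∧ (¬p2 ∧ ¬p1), 0   [□-rule on 4 via 0R0]
7. p2, 0   [∧-rule on 6]
8. ¬p2 ∧ ¬p1, 0   [∧-rule on 6]
9. ¬p2, 0   [∧-rule on 8]
10. ¬p1, 0   [∧-rule on 8]
Accessibility: 0R0
Branch closes: p2 and ¬p2 both at 0.
All branches of the tableau close; one closing branch shown above.

Unsatisfiable (every branch closes)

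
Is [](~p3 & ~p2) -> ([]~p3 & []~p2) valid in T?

Yes, valid

Tableau for the negation ~([](~p3 & ~p2) -> ([]~p3 & []~p2)):
1. ~([](~p3 & ~p2) -> ([]~p3 & []~p2)), u
2. [](~p3 & ~p2), u
3. ~([]~p3 & []~p2), u
4. ~p3 & ~p2, u
5. ~p3, u
6. ~p2, u
7. ~[]~p2, u
8. p2, v
9. ~p3 & ~p2, v
10. ~p3, v
11. ~p2, v
Accessibility: uRu, uRv, vRv
Branch closes: p2 and ~p2 both at v.
Every branch of the negation's tableau closes; the branch above is one of them.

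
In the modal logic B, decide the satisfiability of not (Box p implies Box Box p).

1. not (Box p implies Box Box p), w0
2. Box p, w0   [neg-implies-rule on 1]
3. not Box Box p, w0   [neg-implies-rule on 1]
4. p, w0   [Box-rule on 2 via w0Rw0]
5. not Box p, w1   [neg-Box-rule on 3: fresh world w1, w0Rw1]
6. p, w1   [Box-rule on 2 via w0Rw1]
7. not p, w2   [neg-Box-rule on 5: fresh world w2, w1Rw2]
Accessibility: w0Rw0, w0Rw1, w1Rw0, w1Rw1, w1Rw2, w2Rw1, w2Rw2

Satisfiable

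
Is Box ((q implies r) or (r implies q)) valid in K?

Tableau for the negation not Box ((q implies r) or (r implies q)):
1. not Box ((q implies r) or (r implies q)), w0
2. not ((q implies r) or (r implies q)), w1
3. not (q implies r), w1
4. not (r implies q), w1
5. q, w1
6. not r, w1
7. r, w1
8. not q, w1
Accessibility: w0Rw1
Branch closes: r and not r both at w1.
All branches of the negation close; one closing branch shown above.

Valid in K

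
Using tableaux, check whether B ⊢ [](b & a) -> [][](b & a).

Invalid (countermodel exists)

Tableau for the negation ~([](b & a) -> [][](b & a)):
1. ~([](b & a) -> [][](b & a)), 0
2. [](b & a), 0   [~->-rule on 1]
3. ~[][](b & a), 0   [~->-rule on 1]
4. b & a, 0   [[]-rule on 2 via 0R0]
5. b, 0   [&-rule on 4]
6. a, 0   [&-rule on 4]
7. ~[](b & a), 1   [~[]-rule on 3: fresh world 1, 0R1]
8. b & a, 1   [[]-rule on 2 via 0R1]
9. b, 1   [&-rule on 8]
10. a, 1   [&-rule on 8]
11. ~(b & a), 2   [~[]-rule on 7: fresh world 2, 1R2]
12. ~a, 2   [~&-rule on 11 (branches; this branch)]
Accessibility: 0R0, 0R1, 1R0, 1R1, 1R2, 2R1, 2R2
The negation has an open branch (countermodel exists).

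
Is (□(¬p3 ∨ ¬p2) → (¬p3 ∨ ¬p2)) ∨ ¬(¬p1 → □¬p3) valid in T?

Yes, valid

Tableau for the negation ¬((□(¬p3 ∨ ¬p2) → (¬p3 ∨ ¬p2)) ∨ ¬(¬p1 → □¬p3)):
1. ¬((□(¬p3 ∨ ¬p2) → (¬p3 ∨ ¬p2)) ∨ ¬(¬p1 → □¬p3)), u
2. ¬(□(¬p3 ∨ ¬p2) → (¬p3 ∨ ¬p2)), u   [¬∨-rule on 1]
3. ¬p1 → □¬p3, u   [¬∨-rule on 1]
4. □(¬p3 ∨ ¬p2), u   [¬→-rule on 2]
5. ¬(¬p3 ∨ ¬p2), u   [¬→-rule on 2]
6. p3, u   [¬∨-rule on 5]
7. p2, u   [¬∨-rule on 5]
8. ¬p3 ∨ ¬p2, u   [□-rule on 4 via uRu]
9. □¬p3, u   [→-rule on 3 (branches; this branch)]
10. ¬p3, u   [□-rule on 9 via uRu]
Accessibility: uRu
Branch closes: p3 and ¬p3 both at u.
Every branch of the negation's tableau closes; the branch above is one of them.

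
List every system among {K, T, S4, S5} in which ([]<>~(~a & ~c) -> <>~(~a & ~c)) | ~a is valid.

T, S4, S5

T-tableau for the negation ~(([]<>~(~a & ~c) -> <>~(~a & ~c)) | ~a):
1. ~(([]<>~(~a & ~c) -> <>~(~a & ~c)) | ~a), 0
2. ~([]<>~(~a & ~c) -> <>~(~a & ~c)), 0
3. a, 0
4. []<>~(~a & ~c), 0
5. ~<>~(~a & ~c), 0
6. <>~(~a & ~c), 0
7. ~a & ~c, 0
8. ~a, 0
9. ~c, 0
Accessibility: 0R0
Branch closes: a and ~a both at 0.
Every branch closes (one shown): valid in T, hence also in S4, S5 (every theorem of T is a theorem of S4 and S5).
K-tableau for the negation ~(([]<>~(~a & ~c) -> <>~(~a & ~c)) | ~a):
1. ~(([]<>~(~a & ~c) -> <>~(~a & ~c)) | ~a), 0
2. ~([]<>~(~a & ~c) -> <>~(~a & ~c)), 0
3. a, 0
4. []<>~(~a & ~c), 0
5. ~<>~(~a & ~c), 0
Complete open branch: countermodel on a K-frame, so not valid in K.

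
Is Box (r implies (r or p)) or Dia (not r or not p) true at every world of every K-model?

Yes, valid

Tableau for the negation not (Box (r implies (r or p)) or Dia (not r or not p)):
1. not (Box (r implies (r or p)) or Dia (not r or not p)), w0
2. not Box (r implies (r or p)), w0
3. not Dia (not r or not p), w0
4. not (r implies (r or p)), w1
5. r, w1
6. not (r or p), w1
7. not r, w1
8. not p, w1
Accessibility: w0Rw1
Branch closes: r and not r both at w1.
All branches of the negation close; one closing branch shown above.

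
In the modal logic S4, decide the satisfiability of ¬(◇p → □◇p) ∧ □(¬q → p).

1. ¬(◇p → □◇p) ∧ □(¬q → p), 0
2. ¬(◇p → □◇p), 0
3. □(¬q → p), 0
4. ◇p, 0
5. ¬□◇p, 0
6. ¬q → p, 0
7. p, 0
8. p, 1
9. ¬q → p, 1
10. ¬◇p, 2
11. ¬q → p, 2
12. ¬p, 2
13. q, 2
Accessibility: 0R0, 0R1, 0R2, 1R1, 2R2

Satisfiable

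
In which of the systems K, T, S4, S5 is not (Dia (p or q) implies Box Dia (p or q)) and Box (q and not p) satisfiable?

T-tableau for the formula:
1. not (Dia (p or q) implies Box Dia (p or q)) and Box (q and not p), u
2. not (Dia (p or q) implies Box Dia (p or q)), u   [and-rule on 1]
3. Box (q and not p), u   [and-rule on 1]
4. Dia (p or q), u   [neg-implies-rule on 2]
5. not Box Dia (p or q), u   [neg-implies-rule on 2]
6. q and not p, u   [Box-rule on 3 via uRu]
7. q, u   [and-rule on 6]
8. not p, u   [and-rule on 6]
9. p or q, v   [Dia-rule on 4: fresh world v, uRv]
10. q and not p, v   [Box-rule on 3 via uRv]
11. q, v   [and-rule on 10]
12. not p, v   [and-rule on 10]
13. not Dia (p or q), w   [neg-Box-rule on 5: fresh world w, uRw]
14. q and not p, w   [Box-rule on 3 via uRw]
15. q, w   [and-rule on 14]
16. not p, w   [and-rule on 14]
17. not (p or q), w   [neg-Dia-rule on 13 via wRw]
18. not q, w   [neg-or-rule on 17]
Accessibility: uRu, uRv, uRw, vRv, wRw
Branch closes: q and not q both at w.
Every branch closes (one shown): unsatisfiable in T, hence also in S4, S5 (every S4/S5-frame is a T-frame).
K-tableau for the formula:
1. not (Dia (p or q) implies Box Dia (p or q)) and Box (q and not p), u
2. not (Dia (p or q) implies Box Dia (p or q)), u   [and-rule on 1]
3. Box (q and not p), u   [and-rule on 1]
4. Dia (p or q), u   [neg-implies-rule on 2]
5. not Box Dia (p or q), u   [neg-implies-rule on 2]
6. p or q, v   [Dia-rule on 4: fresh world v, uRv]
7. q and not p, v   [Box-rule on 3 via uRv]
8. q, v   [and-rule on 7]
9. not p, v   [and-rule on 7]
10. not Dia (p or q), w   [neg-Box-rule on 5: fresh world w, uRw]
11. q and not p, w   [Box-rule on 3 via uRw]
12. q, w   [and-rule on 11]
13. not p, w   [and-rule on 11]
Accessibility: uRv, uRw
Complete open branch: satisfiable in K.

K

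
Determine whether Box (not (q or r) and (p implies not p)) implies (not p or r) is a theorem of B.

Valid in B

Tableau for the negation not (Box (not (q or r) and (p implies not p)) implies (not p or r)):
1. not (Box (not (q or r) and (p implies not p)) implies (not p or r)), 0
2. Box (not (q or r) and (p implies not p)), 0
3. not (not p or r), 0
4. p, 0
5. not r, 0
6. not (q or r) and (p implies not p), 0
7. not (q or r), 0
8. p implies not p, 0
9. not q, 0
10. not p, 0
Accessibility: 0R0
Branch closes: p and not p both at 0.
Every branch of the negation's tableau closes; the branch above is one of them.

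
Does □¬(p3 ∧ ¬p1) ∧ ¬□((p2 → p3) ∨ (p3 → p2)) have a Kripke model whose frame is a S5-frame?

1. □¬(p3 ∧ ¬p1) ∧ ¬□((p2 → p3) ∨ (p3 → p2)), u
2. □¬(p3 ∧ ¬p1), u
3. ¬□((p2 → p3) ∨ (p3 → p2)), u
4. ¬(p3 ∧ ¬p1), u
5. p1, u
6. ¬((p2 → p3) ∨ (p3 → p2)), v
7. ¬(p2 → p3), v
8. ¬(p3 → p2), v
9. p2, v
10. ¬p3, v
11. p3, v
12. ¬p2, v
Accessibility: uRu, uRv, vRu, vRv
Branch closes: p3 and ¬p3 both at v.
Every branch closes; the branch above is one of them.

Unsatisfiable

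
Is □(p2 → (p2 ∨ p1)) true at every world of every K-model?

Tableau for the negation ¬□(p2 → (p2 ∨ p1)):
1. ¬□(p2 → (p2 ∨ p1)), 0
2. ¬(p2 → (p2 ∨ p1)), 1
3. p2, 1
4. ¬(p2 ∨ p1), 1
5. ¬p2, 1
6. ¬p1, 1
Accessibility: 0R1
Branch closes: p2 and ¬p2 both at 1.
All branches of the negation close; one closing branch shown above.

Valid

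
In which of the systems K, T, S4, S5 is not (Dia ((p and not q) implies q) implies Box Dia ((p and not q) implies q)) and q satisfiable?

K, T, S4

S4-tableau for the formula:
1. not (Dia ((p and not q) implies q) implies Box Dia ((p and not q) implies q)) and q, u
2. not (Dia ((p and not q) implies q) implies Box Dia ((p and not q) implies q)), u
3. q, u
4. Dia ((p and not q) implies q), u
5. not Box Dia ((p and not q) implies q), u
6. (p and not q) implies q, v
7. q, v
8. not Dia ((p and not q) implies q), w
9. not ((p and not q) implies q), w
10. p and not q, w
11. not q, w
12. p, w
Accessibility: uRu, uRv, uRw, vRv, wRw
Complete open branch: satisfiable in S4, hence also in K, T (this S4-model is also a K-model and a T-model).
S5-tableau for the formula:
1. not (Dia ((p and not q) implies q) implies Box Dia ((p and not q) implies q)) and q, u
2. not (Dia ((p and not q) implies q) implies Box Dia ((p and not q) implies q)), u
3. q, u
4. Dia ((p and not q) implies q), u
5. not Box Dia ((p and not q) implies q), u
6. (p and not q) implies q, v
7. not (p and not q), v
8. q, v
9. not Dia ((p and not q) implies q), w
10. not ((p and not q) implies q), u
11. p and not q, u
12. not q, u
Accessibility: uRu, uRv, uRw, vRu, vRv, vRw, wRu, wRv, wRw
Branch closes: q and not q both at u.
Every branch closes (one shown): unsatisfiable in S5.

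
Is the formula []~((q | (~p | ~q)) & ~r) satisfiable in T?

Satisfiable

1. []~((q | (~p | ~q)) & ~r), u
2. ~((q | (~p | ~q)) & ~r), u
3. r, u
Accessibility: uRu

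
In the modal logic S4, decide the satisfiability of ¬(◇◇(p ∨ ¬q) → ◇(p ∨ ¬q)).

No, unsatisfiable

1. ¬(◇◇(p ∨ ¬q) → ◇(p ∨ ¬q)), 0
2. ◇◇(p ∨ ¬q), 0
3. ¬◇(p ∨ ¬q), 0
4. ¬(p ∨ ¬q), 0
5. ¬p, 0
6. q, 0
7. ◇(p ∨ ¬q), 1
8. ¬(p ∨ ¬q), 1
9. ¬p, 1
10. q, 1
11. p ∨ ¬q, 2
12. ¬(p ∨ ¬q), 2
13. ¬p, 2
14. q, 2
15. ¬q, 2
Accessibility: 0R0, 0R1, 0R2, 1R1, 1R2, 2R2
Branch closes: q and ¬q both at 2.
(One branch shown.) All branches close.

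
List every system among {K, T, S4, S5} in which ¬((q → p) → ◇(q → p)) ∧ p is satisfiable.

K-tableau for the formula:
1. ¬((q → p) → ◇(q → p)) ∧ p, u
2. ¬((q → p) → ◇(q → p)), u
3. p, u
4. q → p, u
5. ¬◇(q → p), u
Complete open branch: satisfiable in K.
T-tableau for the formula:
1. ¬((q → p) → ◇(q → p)) ∧ p, u
2. ¬((q → p) → ◇(q → p)), u
3. p, u
4. q → p, u
5. ¬◇(q → p), u
6. ¬(q → p), u
7. q, u
8. ¬p, u
Accessibility: uRu
Branch closes: p and ¬p both at u.
Every branch closes (one shown): unsatisfiable in T, hence also in S4, S5 (every S4/S5-frame is a T-frame).

K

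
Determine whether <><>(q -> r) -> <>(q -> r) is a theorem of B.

Tableau for the negation ~(<><>(q -> r) -> <>(q -> r)):
1. ~(<><>(q -> r) -> <>(q -> r)), w0
2. <><>(q -> r), w0
3. ~<>(q -> r), w0
4. ~(q -> r), w0
5. q, w0
6. ~r, w0
7. <>(q -> r), w1
8. ~(q -> r), w1
9. q, w1
10. ~r, w1
11. q -> r, w2
12. r, w2
Accessibility: w0Rw0, w0Rw1, w1Rw0, w1Rw1, w1Rw2, w2Rw1, w2Rw2
The negation has an open branch (countermodel exists).

No, not valid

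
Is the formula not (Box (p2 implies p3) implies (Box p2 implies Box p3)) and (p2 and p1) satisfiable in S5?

Unsatisfiable (every branch closes)

1. not (Box (p2 implies p3) implies (Box p2 implies Box p3)) and (p2 and p1), w0
2. not (Box (p2 implies p3) implies (Box p2 implies Box p3)), w0
3. p2 and p1, w0
4. Box (p2 implies p3), w0
5. not (Box p2 implies Box p3), w0
6. p2, w0
7. p1, w0
8. Box p2, w0
9. not Box p3, w0
10. p2 implies p3, w0
11. p3, w0
12. not p3, w1
13. p2 implies p3, w1
14. p2, w1
15. p3, w1
Accessibility: w0Rw0, w0Rw1, w1Rw0, w1Rw1
Branch closes: p3 and not p3 both at w1.
(One branch shown.) All branches close.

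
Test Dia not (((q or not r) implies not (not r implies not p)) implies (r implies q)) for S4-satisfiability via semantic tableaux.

Satisfiable (open branch found)

1. Dia not (((q or not r) implies not (not r implies not p)) implies (r implies q)), 0
2. not (((q or not r) implies not (not r implies not p)) implies (r implies q)), 1
3. (q or not r) implies not (not r implies not p), 1
4. not (r implies q), 1
5. r, 1
6. not q, 1
7. not (q or not r), 1
Accessibility: 0R0, 0R1, 1R1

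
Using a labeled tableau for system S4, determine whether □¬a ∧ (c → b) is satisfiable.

Satisfiable

1. □¬a ∧ (c → b), w0
2. □¬a, w0
3. c → b, w0
4. ¬a, w0
5. b, w0
Accessibility: w0Rw0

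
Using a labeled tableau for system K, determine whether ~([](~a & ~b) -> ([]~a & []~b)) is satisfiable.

1. ~([](~a & ~b) -> ([]~a & []~b)), 0
2. [](~a & ~b), 0
3. ~([]~a & []~b), 0
4. ~[]~b, 0
5. b, 1
6. ~a & ~b, 1
7. ~a, 1
8. ~b, 1
Accessibility: 0R1
Branch closes: b and ~b both at 1.
Every branch closes; the branch above is one of them.

Unsatisfiable (every branch closes)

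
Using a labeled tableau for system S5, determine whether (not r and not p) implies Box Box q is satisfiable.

1. (not r and not p) implies Box Box q, u
2. Box Box q, u
3. Box q, u
4. q, u
Accessibility: uRu

Satisfiable (open branch found)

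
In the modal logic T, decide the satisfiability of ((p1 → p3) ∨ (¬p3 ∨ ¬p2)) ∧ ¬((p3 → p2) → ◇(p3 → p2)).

Unsatisfiable

1. ((p1 → p3) ∨ (¬p3 ∨ ¬p2)) ∧ ¬((p3 → p2) → ◇(p3 → p2)), w0
2. (p1 → p3) ∨ (¬p3 ∨ ¬p2), w0   [∧-rule on 1]
3. ¬((p3 → p2) → ◇(p3 → p2)), w0   [∧-rule on 1]
4. p3 → p2, w0   [¬→-rule on 3]
5. ¬◇(p3 → p2), w0   [¬→-rule on 3]
6. ¬(p3 → p2), w0   [¬◇-rule on 5 via w0Rw0]
7. p3, w0   [¬→-rule on 6]
8. ¬p2, w0   [¬→-rule on 6]
9. ¬p3 ∨ ¬p2, w0   [∨-rule on 2 (branches; this branch)]
10. p2, w0   [→-rule on 4 (branches; this branch)]
Accessibility: w0Rw0
Branch closes: p2 and ¬p2 both at w0.
(One branch shown.) All branches close.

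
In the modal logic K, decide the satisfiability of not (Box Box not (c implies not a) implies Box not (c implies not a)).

Satisfiable (open branch found)

1. not (Box Box not (c implies not a) implies Box not (c implies not a)), 0
2. Box Box not (c implies not a), 0   [neg-implies-rule on 1]
3. not Box not (c implies not a), 0   [neg-implies-rule on 1]
4. c implies not a, 1   [neg-Box-rule on 3: fresh world 1, 0R1]
5. Box not (c implies not a), 1   [Box-rule on 2 via 0R1]
6. not a, 1   [implies-rule on 4 (branches; this branch)]
Accessibility: 0R1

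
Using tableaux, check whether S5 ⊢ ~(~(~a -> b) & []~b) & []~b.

Invalid (countermodel exists)

Tableau for the negation ~(~(~(~a -> b) & []~b) & []~b):
1. ~(~(~(~a -> b) & []~b) & []~b), 0
2. ~[]~b, 0
3. b, 1
Accessibility: 0R0, 0R1, 1R0, 1R1
The negation has an open branch (countermodel exists).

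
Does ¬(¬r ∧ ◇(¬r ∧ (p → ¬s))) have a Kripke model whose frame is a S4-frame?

Satisfiable

1. ¬(¬r ∧ ◇(¬r ∧ (p → ¬s))), u
2. ¬◇(¬r ∧ (p → ¬s)), u
3. ¬(¬r ∧ (p → ¬s)), u
4. ¬(p → ¬s), u
5. p, u
6. s, u
Accessibility: uRu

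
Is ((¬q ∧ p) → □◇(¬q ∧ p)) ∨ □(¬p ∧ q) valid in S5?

Valid

Tableau for the negation ¬(((¬q ∧ p) → □◇(¬q ∧ p)) ∨ □(¬p ∧ q)):
1. ¬(((¬q ∧ p) → □◇(¬q ∧ p)) ∨ □(¬p ∧ q)), w0
2. ¬((¬q ∧ p) → □◇(¬q ∧ p)), w0
3. ¬□(¬p ∧ q), w0
4. ¬q ∧ p, w0
5. ¬□◇(¬q ∧ p), w0
6. ¬q, w0
7. p, w0
8. ¬(¬p ∧ q), w1
9. ¬q, w1
10. ¬◇(¬q ∧ p), w2
11. ¬(¬q ∧ p), w0
12. ¬(¬q ∧ p), w1
13. ¬(¬q ∧ p), w2
14. ¬p, w0
Accessibility: w0Rw0, w0Rw1, w0Rw2, w1Rw0, w1Rw1, w1Rw2, w2Rw0, w2Rw1, w2Rw2
Branch closes: p and ¬p both at w0.
Every branch of the negation's tableau closes; the branch above is one of them.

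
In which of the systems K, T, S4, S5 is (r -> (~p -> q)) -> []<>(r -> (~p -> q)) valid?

S5

S4-tableau for the negation ~((r -> (~p -> q)) -> []<>(r -> (~p -> q))):
1. ~((r -> (~p -> q)) -> []<>(r -> (~p -> q))), w0
2. r -> (~p -> q), w0
3. ~[]<>(r -> (~p -> q)), w0
4. ~p -> q, w0
5. q, w0
6. ~<>(r -> (~p -> q)), w1
7. ~(r -> (~p -> q)), w1
8. r, w1
9. ~(~p -> q), w1
10. ~p, w1
11. ~q, w1
Accessibility: w0Rw0, w0Rw1, w1Rw1
Complete open branch: countermodel on an S4-frame, so not valid in S4, nor in K, T (the same frame is also a K-frame and a T-frame).
S5-tableau for the negation ~((r -> (~p -> q)) -> []<>(r -> (~p -> q))):
1. ~((r -> (~p -> q)) -> []<>(r -> (~p -> q))), w0
2. r -> (~p -> q), w0
3. ~[]<>(r -> (~p -> q)), w0
4. ~p -> q, w0
5. q, w0
6. ~<>(r -> (~p -> q)), w1
7. ~(r -> (~p -> q)), w0
8. r, w0
9. ~(~p -> q), w0
10. ~p, w0
11. ~q, w0
Accessibility: w0Rw0, w0Rw1, w1Rw0, w1Rw1
Branch closes: q and ~q both at w0.
Every branch closes (one shown): valid in S5.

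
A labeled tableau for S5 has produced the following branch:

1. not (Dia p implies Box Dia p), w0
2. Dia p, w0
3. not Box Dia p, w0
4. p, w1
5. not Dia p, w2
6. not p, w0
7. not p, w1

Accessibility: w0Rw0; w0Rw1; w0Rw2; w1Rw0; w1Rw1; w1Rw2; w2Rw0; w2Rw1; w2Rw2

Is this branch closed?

Both p and not p appear at w1.

Closed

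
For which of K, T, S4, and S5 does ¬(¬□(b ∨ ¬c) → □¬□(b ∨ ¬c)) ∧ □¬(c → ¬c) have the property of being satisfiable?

S5-tableau for the formula:
1. ¬(¬□(b ∨ ¬c) → □¬□(b ∨ ¬c)) ∧ □¬(c → ¬c), u
2. ¬(¬□(b ∨ ¬c) → □¬□(b ∨ ¬c)), u   [∧-rule on 1]
3. □¬(c → ¬c), u   [∧-rule on 1]
4. ¬□(b ∨ ¬c), u   [¬→-rule on 2]
5. ¬□¬□(b ∨ ¬c), u   [¬→-rule on 2]
6. ¬(c → ¬c), u   [□-rule on 3 via uRu]
7. c, u   [¬→-rule on 6]
8. ¬(b ∨ ¬c), v   [¬□-rule on 4: fresh world v, uRv]
9. ¬b, v   [¬∨-rule on 8]
10. c, v   [¬∨-rule on 8]
11. ¬(c → ¬c), v   [□-rule on 3 via uRv]
12. □(b ∨ ¬c), w   [¬□-rule on 5: fresh world w, uRw]
13. ¬(c → ¬c), w   [□-rule on 3 via uRw]
14. c, w   [¬→-rule on 13]
15. b ∨ ¬c, u   [□-rule on 12 via wRu]
16. b ∨ ¬c, v   [□-rule on 12 via wRv]
17. b ∨ ¬c, w   [□-rule on 12 via wRw]
18. b, u   [∨-rule on 15 (branches; this branch)]
19. ¬c, v   [∨-rule on 16 (branches; this branch)]
Accessibility: uRu, uRv, uRw, vRu, vRv, vRw, wRu, wRv, wRw
Branch closes: c and ¬c both at v.
Every branch closes (one shown): unsatisfiable in S5.
S4-tableau for the formula:
1. ¬(¬□(b ∨ ¬c) → □¬□(b ∨ ¬c)) ∧ □¬(c → ¬c), u
2. ¬(¬□(b ∨ ¬c) → □¬□(b ∨ ¬c)), u   [∧-rule on 1]
3. □¬(c → ¬c), u   [∧-rule on 1]
4. ¬□(b ∨ ¬c), u   [¬→-rule on 2]
5. ¬□¬□(b ∨ ¬c), u   [¬→-rule on 2]
6. ¬(c → ¬c), u   [□-rule on 3 via uRu]
7. c, u   [¬→-rule on 6]
8. ¬(b ∨ ¬c), v   [¬□-rule on 4: fresh world v, uRv]
9. ¬b, v   [¬∨-rule on 8]
10. c, v   [¬∨-rule on 8]
11. ¬(c → ¬c), v   [□-rule on 3 via uRv]
12. □(b ∨ ¬c), w   [¬□-rule on 5: fresh world w, uRw]
13. ¬(c → ¬c), w   [□-rule on 3 via uRw]
14. c, w   [¬→-rule on 13]
15. b ∨ ¬c, w   [□-rule on 12 via wRw]
16. b, w   [∨-rule on 15 (branches; this branch)]
Accessibility: uRu, uRv, uRw, vRv, wRw
Complete open branch: satisfiable in S4, hence also in K, T (this S4-model is also a K-model and a T-model).

K, T, S4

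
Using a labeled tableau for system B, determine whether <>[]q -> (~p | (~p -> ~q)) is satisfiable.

1. <>[]q -> (~p | (~p -> ~q)), 0
2. ~p | (~p -> ~q), 0
3. ~p -> ~q, 0
4. ~q, 0
Accessibility: 0R0

Satisfiable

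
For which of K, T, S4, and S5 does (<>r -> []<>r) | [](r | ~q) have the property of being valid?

S5-tableau for the negation ~((<>r -> []<>r) | [](r | ~q)):
1. ~((<>r -> []<>r) | [](r | ~q)), u
2. ~(<>r -> []<>r), u
3. ~[](r | ~q), u
4. <>r, u
5. ~[]<>r, u
6. ~(r | ~q), v
7. ~r, v
8. q, v
9. r, w
10. ~<>r, x
11. ~r, u
12. ~r, w
Accessibility: uRu, uRv, uRw, uRx, vRu, vRv, vRw, vRx, wRu, wRv, wRw, wRx, xRu, xRv, xRw, xRx
Branch closes: r and ~r both at w.
Every branch closes (one shown): valid in S5.
S4-tableau for the negation ~((<>r -> []<>r) | [](r | ~q)):
1. ~((<>r -> []<>r) | [](r | ~q)), u
2. ~(<>r -> []<>r), u
3. ~[](r | ~q), u
4. <>r, u
5. ~[]<>r, u
6. ~(r | ~q), v
7. ~r, v
8. q, v
9. r, w
10. ~<>r, x
11. ~r, x
Accessibility: uRu, uRv, uRw, uRx, vRv, wRw, xRx
Complete open branch: countermodel on an S4-frame, so not valid in S4, nor in K, T (the same frame is also a K-frame and a T-frame).

S5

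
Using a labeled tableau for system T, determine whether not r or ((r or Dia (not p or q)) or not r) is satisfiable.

1. not r or ((r or Dia (not p or q)) or not r), w0
2. (r or Dia (not p or q)) or not r, w0
3. not r, w0
Accessibility: w0Rw0

Satisfiable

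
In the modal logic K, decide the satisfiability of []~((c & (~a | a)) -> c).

1. []~((c & (~a | a)) -> c), w0

Yes, satisfiable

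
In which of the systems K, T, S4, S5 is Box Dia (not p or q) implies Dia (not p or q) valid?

K-tableau for the negation not (Box Dia (not p or q) implies Dia (not p or q)):
1. not (Box Dia (not p or q) implies Dia (not p or q)), u
2. Box Dia (not p or q), u   [neg-implies-rule on 1]
3. not Dia (not p or q), u   [neg-implies-rule on 1]
Complete open branch: countermodel on a K-frame, so not valid in K.
T-tableau for the negation not (Box Dia (not p or q) implies Dia (not p or q)):
1. not (Box Dia (not p or q) implies Dia (not p or q)), u
2. Box Dia (not p or q), u   [neg-implies-rule on 1]
3. not Dia (not p or q), u   [neg-implies-rule on 1]
4. Dia (not p or q), u   [Box-rule on 2 via uRu]
5. not (not p or q), u   [neg-Dia-rule on 3 via uRu]
6. p, u   [neg-or-rule on 5]
7. not q, u   [neg-or-rule on 5]
8. not p or q, v   [Dia-rule on 4: fresh world v, uRv]
9. Dia (not p or q), v   [Box-rule on 2 via uRv]
10. not (not p or q), v   [neg-Dia-rule on 3 via uRv]
11. p, v   [neg-or-rule on 10]
12. not q, v   [neg-or-rule on 10]
13. q, v   [or-rule on 8 (branches; this branch)]
Accessibility: uRu, uRv, vRv
Branch closes: q and not q both at v.
Every branch closes (one shown): valid in T, hence also in S4, S5 (every theorem of T is a theorem of S4 and S5).

T, S4, S5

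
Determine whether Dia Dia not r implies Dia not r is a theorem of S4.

Tableau for the negation not (Dia Dia not r implies Dia not r):
1. not (Dia Dia not r implies Dia not r), u
2. Dia Dia not r, u
3. not Dia not r, u
4. r, u
5. Dia not r, v
6. r, v
7. not r, w
8. r, w
Accessibility: uRu, uRv, uRw, vRv, vRw, wRw
Branch closes: r and not r both at w.
Every branch of the negation's tableau closes; the branch above is one of them.

Valid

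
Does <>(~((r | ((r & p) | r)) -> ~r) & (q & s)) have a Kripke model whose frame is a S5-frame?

1. <>(~((r | ((r & p) | r)) -> ~r) & (q & s)), u
2. ~((r | ((r & p) | r)) -> ~r) & (q & s), v   [<>-rule on 1: fresh world v, uRv]
3. ~((r | ((r & p) | r)) -> ~r), v   [&-rule on 2]
4. q & s, v   [&-rule on 2]
5. r | ((r & p) | r), v   [~->-rule on 3]
6. r, v   [~->-rule on 3]
7. q, v   [&-rule on 4]
8. s, v   [&-rule on 4]
9. (r & p) | r, v   [|-rule on 5 (branches; this branch)]
Accessibility: uRu, uRv, vRu, vRv

Yes, satisfiable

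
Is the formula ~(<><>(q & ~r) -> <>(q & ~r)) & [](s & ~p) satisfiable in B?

Yes, satisfiable

1. ~(<><>(q & ~r) -> <>(q & ~r)) & [](s & ~p), u
2. ~(<><>(q & ~r) -> <>(q & ~r)), u
3. [](s & ~p), u
4. <><>(q & ~r), u
5. ~<>(q & ~r), u
6. s & ~p, u
7. s, u
8. ~p, u
9. ~(q & ~r), u
10. r, u
11. <>(q & ~r), v
12. s & ~p, v
13. s, v
14. ~p, v
15. ~(q & ~r), v
16. r, v
17. q & ~r, w
18. q, w
19. ~r, w
Accessibility: uRu, uRv, vRu, vRv, vRw, wRv, wRw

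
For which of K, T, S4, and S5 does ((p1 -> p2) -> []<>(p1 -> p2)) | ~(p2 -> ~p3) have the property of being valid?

S5-tableau for the negation ~(((p1 -> p2) -> []<>(p1 -> p2)) | ~(p2 -> ~p3)):
1. ~(((p1 -> p2) -> []<>(p1 -> p2)) | ~(p2 -> ~p3)), u
2. ~((p1 -> p2) -> []<>(p1 -> p2)), u   [~|-rule on 1]
3. p2 -> ~p3, u   [~|-rule on 1]
4. p1 -> p2, u   [~->-rule on 2]
5. ~[]<>(p1 -> p2), u   [~->-rule on 2]
6. ~p3, u   [->-rule on 3 (branches; this branch)]
7. p2, u   [->-rule on 4 (branches; this branch)]
8. ~<>(p1 -> p2), v   [~[]-rule on 5: fresh world v, uRv]
9. ~(p1 -> p2), u   [~<>-rule on 8 via vRu]
10. p1, u   [~->-rule on 9]
11. ~p2, u   [~->-rule on 9]
Accessibility: uRu, uRv, vRu, vRv
Branch closes: p2 and ~p2 both at u.
Every branch closes (one shown): valid in S5.
S4-tableau for the negation ~(((p1 -> p2) -> []<>(p1 -> p2)) | ~(p2 -> ~p3)):
1. ~(((p1 -> p2) -> []<>(p1 -> p2)) | ~(p2 -> ~p3)), u
2. ~((p1 -> p2) -> []<>(p1 -> p2)), u   [~|-rule on 1]
3. p2 -> ~p3, u   [~|-rule on 1]
4. p1 -> p2, u   [~->-rule on 2]
5. ~[]<>(p1 -> p2), u   [~->-rule on 2]
6. ~p3, u   [->-rule on 3 (branches; this branch)]
7. p2, u   [->-rule on 4 (branches; this branch)]
8. ~<>(p1 -> p2), v   [~[]-rule on 5: fresh world v, uRv]
9. ~(p1 -> p2), v   [~<>-rule on 8 via vRv]
10. p1, v   [~->-rule on 9]
11. ~p2, v   [~->-rule on 9]
Accessibility: uRu, uRv, vRv
Complete open branch: countermodel on an S4-frame, so not valid in S4, nor in K, T (the same frame is also a K-frame and a T-frame).

S5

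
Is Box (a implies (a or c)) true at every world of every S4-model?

Yes, valid

Tableau for the negation not Box (a implies (a or c)):
1. not Box (a implies (a or c)), u
2. not (a implies (a or c)), v
3. a, v
4. not (a or c), v
5. not a, v
6. not c, v
Accessibility: uRu, uRv, vRv
Branch closes: a and not a both at v.
Every branch of the negation's tableau closes; the branch above is one of them.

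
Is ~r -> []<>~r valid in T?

Tableau for the negation ~(~r -> []<>~r):
1. ~(~r -> []<>~r), w0
2. ~r, w0   [~->-rule on 1]
3. ~[]<>~r, w0   [~->-rule on 1]
4. ~<>~r, w1   [~[]-rule on 3: fresh world w1, w0Rw1]
5. r, w1   [~<>-rule on 4 via w1Rw1]
Accessibility: w0Rw0, w0Rw1, w1Rw1
The negation has an open branch (countermodel exists).

No, not valid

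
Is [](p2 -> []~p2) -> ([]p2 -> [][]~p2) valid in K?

Tableau for the negation ~([](p2 -> []~p2) -> ([]p2 -> [][]~p2)):
1. ~([](p2 -> []~p2) -> ([]p2 -> [][]~p2)), w0
2. [](p2 -> []~p2), w0
3. ~([]p2 -> [][]~p2), w0
4. []p2, w0
5. ~[][]~p2, w0
6. ~[]~p2, w1
7. p2 -> []~p2, w1
8. p2, w1
9. []~p2, w1
10. p2, w2
11. ~p2, w2
Accessibility: w0Rw1, w1Rw2
Branch closes: p2 and ~p2 both at w2.
All branches of the negation close; one closing branch shown above.

Yes, valid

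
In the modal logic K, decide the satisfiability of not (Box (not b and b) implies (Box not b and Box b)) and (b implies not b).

Unsatisfiable

1. not (Box (not b and b) implies (Box not b and Box b)) and (b implies not b), u
2. not (Box (not b and b) implies (Box not b and Box b)), u   [and-rule on 1]
3. b implies not b, u   [and-rule on 1]
4. Box (not b and b), u   [neg-implies-rule on 2]
5. not (Box not b and Box b), u   [neg-implies-rule on 2]
6. not b, u   [implies-rule on 3 (branches; this branch)]
7. not Box b, u   [neg-and-rule on 5 (branches; this branch)]
8. not b, v   [neg-Box-rule on 7: fresh world v, uRv]
9. not b and b, v   [Box-rule on 4 via uRv]
10. b, v   [and-rule on 9]
Accessibility: uRv
Branch closes: b and not b both at v.
Every branch closes; the branch above is one of them.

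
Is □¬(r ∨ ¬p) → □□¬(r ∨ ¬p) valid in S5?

Tableau for the negation ¬(□¬(r ∨ ¬p) → □□¬(r ∨ ¬p)):
1. ¬(□¬(r ∨ ¬p) → □□¬(r ∨ ¬p)), u
2. □¬(r ∨ ¬p), u   [¬→-rule on 1]
3. ¬□□¬(r ∨ ¬p), u   [¬→-rule on 1]
4. ¬(r ∨ ¬p), u   [□-rule on 2 via uRu]
5. ¬r, u   [¬∨-rule on 4]
6. p, u   [¬∨-rule on 4]
7. ¬□¬(r ∨ ¬p), v   [¬□-rule on 3: fresh world v, uRv]
8. ¬(r ∨ ¬p), v   [□-rule on 2 via uRv]
9. ¬r, v   [¬∨-rule on 8]
10. p, v   [¬∨-rule on 8]
11. r ∨ ¬p, w   [¬□-rule on 7: fresh world w, vRw]
12. ¬(r ∨ ¬p), w   [□-rule on 2 via uRw]
13. ¬r, w   [¬∨-rule on 12]
14. p, w   [¬∨-rule on 12]
15. ¬p, w   [∨-rule on 11 (branches; this branch)]
Accessibility: uRu, uRv, uRw, vRu, vRv, vRw, wRu, wRv, wRw
Branch closes: p and ¬p both at w.
All branches of the negation close; one closing branch shown above.

Valid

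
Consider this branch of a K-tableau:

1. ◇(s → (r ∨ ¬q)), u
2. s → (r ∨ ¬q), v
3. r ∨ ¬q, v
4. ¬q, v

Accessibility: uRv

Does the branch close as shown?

Not closed

No atom appears with both signs at the same world.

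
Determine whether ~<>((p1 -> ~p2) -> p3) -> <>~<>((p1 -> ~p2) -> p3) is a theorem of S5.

Valid in S5

Tableau for the negation ~(~<>((p1 -> ~p2) -> p3) -> <>~<>((p1 -> ~p2) -> p3)):
1. ~(~<>((p1 -> ~p2) -> p3) -> <>~<>((p1 -> ~p2) -> p3)), 0
2. ~<>((p1 -> ~p2) -> p3), 0   [~->-rule on 1]
3. ~<>~<>((p1 -> ~p2) -> p3), 0   [~->-rule on 1]
4. ~((p1 -> ~p2) -> p3), 0   [~<>-rule on 2 via 0R0]
5. p1 -> ~p2, 0   [~->-rule on 4]
6. ~p3, 0   [~->-rule on 4]
7. <>((p1 -> ~p2) -> p3), 0   [~<>-rule on 3 via 0R0]
8. ~p2, 0   [->-rule on 5 (branches; this branch)]
9. (p1 -> ~p2) -> p3, 1   [<>-rule on 7: fresh world 1, 0R1]
10. ~((p1 -> ~p2) -> p3), 1   [~<>-rule on 2 via 0R1]
11. p1 -> ~p2, 1   [~->-rule on 10]
12. ~p3, 1   [~->-rule on 10]
13. <>((p1 -> ~p2) -> p3), 1   [~<>-rule on 3 via 0R1]
14. ~(p1 -> ~p2), 1   [->-rule on 9 (branches; this branch)]
15. p1, 1   [~->-rule on 14]
16. p2, 1   [~->-rule on 14]
17. ~p2, 1   [->-rule on 11 (branches; this branch)]
Accessibility: 0R0, 0R1, 1R0, 1R1
Branch closes: p2 and ~p2 both at 1.
Every branch of the negation's tableau closes; the branch above is one of them.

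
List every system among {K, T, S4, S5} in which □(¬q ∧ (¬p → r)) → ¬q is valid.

T, S4, S5

K-tableau for the negation ¬(□(¬q ∧ (¬p → r)) → ¬q):
1. ¬(□(¬q ∧ (¬p → r)) → ¬q), u
2. □(¬q ∧ (¬p → r)), u
3. q, u
Complete open branch: countermodel on a K-frame, so not valid in K.
T-tableau for the negation ¬(□(¬q ∧ (¬p → r)) → ¬q):
1. ¬(□(¬q ∧ (¬p → r)) → ¬q), u
2. □(¬q ∧ (¬p → r)), u
3. q, u
4. ¬q ∧ (¬p → r), u
5. ¬q, u
6. ¬p → r, u
Accessibility: uRu
Branch closes: q and ¬q both at u.
Every branch closes (one shown): valid in T, hence also in S4, S5 (every theorem of T is a theorem of S4 and S5).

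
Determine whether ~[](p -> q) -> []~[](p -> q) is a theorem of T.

Tableau for the negation ~(~[](p -> q) -> []~[](p -> q)):
1. ~(~[](p -> q) -> []~[](p -> q)), 0
2. ~[](p -> q), 0   [~->-rule on 1]
3. ~[]~[](p -> q), 0   [~->-rule on 1]
4. ~(p -> q), 1   [~[]-rule on 2: fresh world 1, 0R1]
5. p, 1   [~->-rule on 4]
6. ~q, 1   [~->-rule on 4]
7. [](p -> q), 2   [~[]-rule on 3: fresh world 2, 0R2]
8. p -> q, 2   [[]-rule on 7 via 2R2]
9. q, 2   [->-rule on 8 (branches; this branch)]
Accessibility: 0R0, 0R1, 0R2, 1R1, 2R2
The negation has an open branch (countermodel exists).

Not valid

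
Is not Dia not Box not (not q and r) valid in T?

Invalid (countermodel exists)

Tableau for the negation Dia not Box not (not q and r):
1. Dia not Box not (not q and r), 0
2. not Box not (not q and r), 1
3. not q and r, 2
4. not q, 2
5. r, 2
Accessibility: 0R0, 0R1, 1R1, 1R2, 2R2
The negation has an open branch (countermodel exists).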